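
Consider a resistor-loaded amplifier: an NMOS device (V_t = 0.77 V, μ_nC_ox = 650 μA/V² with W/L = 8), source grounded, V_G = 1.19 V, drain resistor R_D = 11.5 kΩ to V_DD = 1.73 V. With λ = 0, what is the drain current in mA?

V_GS = V_G = 1.19 V, so V_ov = 1.19 − 0.77 = 0.42 V.
k_n = μ_nC_ox · (W/L) = 5.2 mA/V².
Assume saturation: I_D = ½ k_n V_ov² = 0.5 × 5.2 × 0.42² = 0.459 mA, giving V_DS = V_DD − I_D R_D = 1.73 − 0.459 × 11.5 = -3.54 V.
But -3.54 V < V_ov = 0.42 V, so the device is actually in triode.
In triode I_D = k_n[V_ov V_DS − ½ V_DS²] and I_D = (V_DD − V_DS)/R_D. Equating: 29.9 V_DS² − 26.12 V_DS + 1.73 = 0, giving V_DS = 0.0722 V (the root below V_ov).
I_D = (1.73 − 0.0722) / 11.5 = 0.144 mA.

I_D = 0.144 mA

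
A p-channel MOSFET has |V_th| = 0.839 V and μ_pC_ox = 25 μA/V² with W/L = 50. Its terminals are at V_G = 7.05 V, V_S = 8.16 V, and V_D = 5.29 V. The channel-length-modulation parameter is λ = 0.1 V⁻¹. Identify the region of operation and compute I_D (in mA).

V_SG = V_S − V_G = 8.16 − 7.05 = 1.11 V; V_SD = V_S − V_D = 8.16 − 5.29 = 2.87 V.
k_p = μ_pC_ox · (W/L) = 1.25 mA/V².
V_ov = V_SG − |V_th| = 1.11 − 0.839 = 0.271 V.
Since V_SD = 2.87 V ≥ V_ov = 0.271 V, the device is in saturation.
I_D = ½ k_p V_ov² (1 + λ V_SD) = 0.5 × 1.25 × 0.271² × (1 + 0.1 × 2.87) = 0.0591 mA.

Saturation; I_D = 0.0591 mA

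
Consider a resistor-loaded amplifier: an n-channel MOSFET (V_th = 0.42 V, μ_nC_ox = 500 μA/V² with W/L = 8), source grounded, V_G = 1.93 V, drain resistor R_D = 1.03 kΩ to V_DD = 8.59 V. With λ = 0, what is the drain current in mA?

I_D = 4.56 mA

V_GS = V_G = 1.93 V, so V_ov = 1.93 − 0.42 = 1.51 V.
k_n = μ_nC_ox · (W/L) = 4 mA/V².
Assume saturation: I_D = ½ k_n V_ov² = 0.5 × 4 × 1.51² = 4.56 mA, giving V_DS = V_DD − I_D R_D = 8.59 − 4.56 × 1.03 = 3.89 V.
V_DS = 3.89 V ≥ V_ov = 1.51 V, confirming saturation.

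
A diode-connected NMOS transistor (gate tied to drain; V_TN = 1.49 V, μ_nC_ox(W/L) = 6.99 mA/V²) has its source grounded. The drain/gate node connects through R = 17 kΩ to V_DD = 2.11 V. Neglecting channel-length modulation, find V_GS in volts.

With gate tied to drain, V_GS = V_DS ≥ V_GS − V_TN, so the device is in saturation.
KCL at the drain: ½ k_n (V_GS − V_TN)² = (V_DD − V_GS)/R.
Let x = V_GS − 1.49. Then 59.4 x² + x − 0.62 = 0, giving x = 0.0941 V (positive root), so V_GS = 1.58 V.
I_D = (V_DD − V_GS)/R = (2.11 − 1.58) / 17 = 0.0309 mA.

V_GS = 1.58 V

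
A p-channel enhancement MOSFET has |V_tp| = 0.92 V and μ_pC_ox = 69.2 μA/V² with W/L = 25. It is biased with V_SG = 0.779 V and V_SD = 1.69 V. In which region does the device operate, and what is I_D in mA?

Cutoff; I_D = 0 mA

V_SG = 0.779 V < |V_tp| = 0.92 V, so the transistor is in cutoff.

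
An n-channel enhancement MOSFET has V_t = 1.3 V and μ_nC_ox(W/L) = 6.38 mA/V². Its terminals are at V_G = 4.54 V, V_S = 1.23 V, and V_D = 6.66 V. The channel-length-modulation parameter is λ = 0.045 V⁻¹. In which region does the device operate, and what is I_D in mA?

Saturation; I_D = 16.0 mA

V_GS = V_G − V_S = 4.54 − 1.23 = 3.31 V; V_DS = V_D − V_S = 6.66 − 1.23 = 5.43 V.
V_ov = V_GS − V_t = 3.31 − 1.3 = 2.01 V.
Since V_DS = 5.43 V ≥ V_ov = 2.01 V, the device is in saturation.
I_D = ½ k_n V_ov² (1 + λ V_DS) = 0.5 × 6.38 × 2.01² × (1 + 0.045 × 5.43) = 16 mA.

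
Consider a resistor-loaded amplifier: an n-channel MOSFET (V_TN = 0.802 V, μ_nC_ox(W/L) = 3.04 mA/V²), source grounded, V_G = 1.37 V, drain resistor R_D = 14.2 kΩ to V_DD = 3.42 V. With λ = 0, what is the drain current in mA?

V_GS = V_G = 1.37 V, so V_ov = 1.37 − 0.802 = 0.568 V.
Assume saturation: I_D = ½ k_n V_ov² = 0.5 × 3.04 × 0.568² = 0.49 mA, giving V_DS = V_DD − I_D R_D = 3.42 − 0.49 × 14.2 = -3.54 V.
But -3.54 V < V_ov = 0.568 V, so the device is actually in triode.
In triode I_D = k_n[V_ov V_DS − ½ V_DS²] and I_D = (V_DD − V_DS)/R_D. Equating: 21.6 V_DS² − 25.52 V_DS + 3.42 = 0, giving V_DS = 0.154 V (the root below V_ov).
I_D = (3.42 − 0.154) / 14.2 = 0.23 mA.

I_D = 0.230 mA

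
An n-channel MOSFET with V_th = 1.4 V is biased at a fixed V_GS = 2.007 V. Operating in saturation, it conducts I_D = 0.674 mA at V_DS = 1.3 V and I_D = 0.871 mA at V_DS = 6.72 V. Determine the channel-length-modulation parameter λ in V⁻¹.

λ = 0.0580 V⁻¹

With V_GS fixed, I_D ∝ (1 + λ V_DS) in saturation, so I_D2/I_D1 = (1 + λ V_DS2)/(1 + λ V_DS1).
0.871/0.674 = 1.292 = (1 + 6.72 λ)/(1 + 1.3 λ).
Solving: λ (I_D1 V_DS2 − I_D2 V_DS1) = I_D2 − I_D1, so λ = (0.871 − 0.674) / (0.674 × 6.72 − 0.871 × 1.3) = 0.197 / 3.4 = 0.058 V⁻¹.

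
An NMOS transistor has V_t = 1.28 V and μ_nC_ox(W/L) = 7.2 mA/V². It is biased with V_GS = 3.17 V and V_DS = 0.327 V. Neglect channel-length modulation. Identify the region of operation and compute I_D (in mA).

V_ov = V_GS − V_t = 3.17 − 1.28 = 1.89 V.
Since V_DS = 0.327 V < V_ov = 1.89 V, the device is in the triode region.
I_D = k_n [V_ov · V_DS − ½ V_DS²] = 7.2 × [1.89 × 0.327 − 0.5 × 0.327²] = 4.06 mA.

Triode; I_D = 4.06 mA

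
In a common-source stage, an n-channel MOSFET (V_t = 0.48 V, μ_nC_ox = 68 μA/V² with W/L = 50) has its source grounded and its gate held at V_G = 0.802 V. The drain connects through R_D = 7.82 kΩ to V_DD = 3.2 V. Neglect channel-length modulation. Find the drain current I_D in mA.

V_GS = V_G = 0.802 V, so V_ov = 0.802 − 0.48 = 0.322 V.
k_n = μ_nC_ox · (W/L) = 3.4 mA/V².
Assume saturation: I_D = ½ k_n V_ov² = 0.5 × 3.4 × 0.322² = 0.176 mA, giving V_DS = V_DD − I_D R_D = 3.2 − 0.176 × 7.82 = 1.82 V.
V_DS = 1.82 V ≥ V_ov = 0.322 V, confirming saturation.

I_D = 0.176 mA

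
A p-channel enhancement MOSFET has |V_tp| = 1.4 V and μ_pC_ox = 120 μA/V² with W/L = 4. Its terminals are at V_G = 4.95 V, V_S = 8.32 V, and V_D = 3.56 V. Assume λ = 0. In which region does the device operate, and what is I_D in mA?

Saturation; I_D = 0.931 mA

V_SG = V_S − V_G = 8.32 − 4.95 = 3.37 V; V_SD = V_S − V_D = 8.32 − 3.56 = 4.76 V.
k_p = μ_pC_ox · (W/L) = 0.48 mA/V².
V_ov = V_SG − |V_tp| = 3.37 − 1.4 = 1.97 V.
Since V_SD = 4.76 V ≥ V_ov = 1.97 V, the device is in saturation.
I_D = ½ k_p V_ov² = 0.5 × 0.48 × 1.97² = 0.931 mA.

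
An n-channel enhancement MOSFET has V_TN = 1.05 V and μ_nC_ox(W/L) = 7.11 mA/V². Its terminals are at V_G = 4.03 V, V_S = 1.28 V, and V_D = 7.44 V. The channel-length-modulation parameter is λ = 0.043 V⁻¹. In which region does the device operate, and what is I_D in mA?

Saturation; I_D = 13.0 mA

V_GS = V_G − V_S = 4.03 − 1.28 = 2.75 V; V_DS = V_D − V_S = 7.44 − 1.28 = 6.16 V.
V_ov = V_GS − V_TN = 2.75 − 1.05 = 1.7 V.
Since V_DS = 6.16 V ≥ V_ov = 1.7 V, the device is in saturation.
I_D = ½ k_n V_ov² (1 + λ V_DS) = 0.5 × 7.11 × 1.7² × (1 + 0.043 × 6.16) = 13 mA.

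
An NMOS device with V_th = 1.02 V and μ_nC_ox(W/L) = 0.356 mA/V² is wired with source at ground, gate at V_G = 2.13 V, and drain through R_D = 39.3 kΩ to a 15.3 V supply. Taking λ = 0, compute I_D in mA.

I_D = 0.219 mA

V_GS = V_G = 2.13 V, so V_ov = 2.13 − 1.02 = 1.11 V.
Assume saturation: I_D = ½ k_n V_ov² = 0.5 × 0.356 × 1.11² = 0.219 mA, giving V_DS = V_DD − I_D R_D = 15.3 − 0.219 × 39.3 = 6.68 V.
V_DS = 6.68 V ≥ V_ov = 1.11 V, confirming saturation.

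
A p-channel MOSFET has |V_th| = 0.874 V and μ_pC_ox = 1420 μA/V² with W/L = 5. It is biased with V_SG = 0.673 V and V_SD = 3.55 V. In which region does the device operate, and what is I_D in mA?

Cutoff; I_D = 0 mA

V_SG = 0.673 V < |V_th| = 0.874 V, so the transistor is in cutoff.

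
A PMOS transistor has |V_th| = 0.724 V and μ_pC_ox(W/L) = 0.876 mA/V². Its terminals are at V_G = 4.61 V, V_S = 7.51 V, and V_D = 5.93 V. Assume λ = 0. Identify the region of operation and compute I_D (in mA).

V_SG = V_S − V_G = 7.51 − 4.61 = 2.9 V; V_SD = V_S − V_D = 7.51 − 5.93 = 1.58 V.
V_ov = V_SG − |V_th| = 2.9 − 0.724 = 2.18 V.
Since V_SD = 1.58 V < V_ov = 2.18 V, the device is in the triode region.
I_D = k_p [V_ov · V_SD − ½ V_SD²] = 0.876 × [2.18 × 1.58 − 0.5 × 1.58²] = 1.92 mA.

Triode; I_D = 1.92 mA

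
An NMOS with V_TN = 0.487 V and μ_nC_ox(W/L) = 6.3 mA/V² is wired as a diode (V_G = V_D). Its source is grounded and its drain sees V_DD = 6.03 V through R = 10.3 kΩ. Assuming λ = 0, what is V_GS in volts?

With gate tied to drain, V_GS = V_DS ≥ V_GS − V_TN, so the device is in saturation.
KCL at the drain: ½ k_n (V_GS − V_TN)² = (V_DD − V_GS)/R.
Let x = V_GS − 0.487. Then 32.4 x² + x − 5.543 = 0, giving x = 0.398 V (positive root), so V_GS = 0.885 V.
I_D = (V_DD − V_GS)/R = (6.03 − 0.885) / 10.3 = 0.499 mA.

V_GS = 0.885 V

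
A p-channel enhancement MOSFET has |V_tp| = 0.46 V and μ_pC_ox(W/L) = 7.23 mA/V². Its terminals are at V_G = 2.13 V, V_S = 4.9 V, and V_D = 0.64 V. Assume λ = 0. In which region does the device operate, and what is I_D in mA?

Saturation; I_D = 19.3 mA

V_SG = V_S − V_G = 4.9 − 2.13 = 2.77 V; V_SD = V_S − V_D = 4.9 − 0.64 = 4.26 V.
V_ov = V_SG − |V_tp| = 2.77 − 0.46 = 2.31 V.
Since V_SD = 4.26 V ≥ V_ov = 2.31 V, the device is in saturation.
I_D = ½ k_p V_ov² = 0.5 × 7.23 × 2.31² = 19.3 mA.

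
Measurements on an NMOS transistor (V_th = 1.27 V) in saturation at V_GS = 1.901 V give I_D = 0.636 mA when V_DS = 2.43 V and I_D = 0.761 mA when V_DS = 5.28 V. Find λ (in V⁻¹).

λ = 0.0828 V⁻¹

With V_GS fixed, I_D ∝ (1 + λ V_DS) in saturation, so I_D2/I_D1 = (1 + λ V_DS2)/(1 + λ V_DS1).
0.761/0.636 = 1.197 = (1 + 5.28 λ)/(1 + 2.43 λ).
Solving: λ (I_D1 V_DS2 − I_D2 V_DS1) = I_D2 − I_D1, so λ = (0.761 − 0.636) / (0.636 × 5.28 − 0.761 × 2.43) = 0.125 / 1.51 = 0.0828 V⁻¹.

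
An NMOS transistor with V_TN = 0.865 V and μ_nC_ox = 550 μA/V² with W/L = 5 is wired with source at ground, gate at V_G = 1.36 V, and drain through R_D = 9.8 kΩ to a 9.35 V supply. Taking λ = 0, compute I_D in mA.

V_GS = V_G = 1.36 V, so V_ov = 1.36 − 0.865 = 0.495 V.
k_n = μ_nC_ox · (W/L) = 2.75 mA/V².
Assume saturation: I_D = ½ k_n V_ov² = 0.5 × 2.75 × 0.495² = 0.337 mA, giving V_DS = V_DD − I_D R_D = 9.35 − 0.337 × 9.8 = 6.05 V.
V_DS = 6.05 V ≥ V_ov = 0.495 V, confirming saturation.

I_D = 0.337 mA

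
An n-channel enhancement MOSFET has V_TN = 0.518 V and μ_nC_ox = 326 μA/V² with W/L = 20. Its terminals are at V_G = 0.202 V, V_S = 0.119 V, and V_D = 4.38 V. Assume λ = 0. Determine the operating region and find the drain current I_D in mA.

V_GS = V_G − V_S = 0.202 − 0.119 = 0.083 V; V_DS = V_D − V_S = 4.38 − 0.119 = 4.26 V.
V_GS = 0.083 V < V_TN = 0.518 V, so the transistor is in cutoff.

Cutoff; I_D = 0 mA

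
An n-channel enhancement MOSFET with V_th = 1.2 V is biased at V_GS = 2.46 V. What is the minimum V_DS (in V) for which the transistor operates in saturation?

The boundary between triode and saturation is V_DS = V_GS − V_th = V_ov.
V_ov = 2.46 − 1.2 = 1.26 V.

V_DS,sat = 1.26 V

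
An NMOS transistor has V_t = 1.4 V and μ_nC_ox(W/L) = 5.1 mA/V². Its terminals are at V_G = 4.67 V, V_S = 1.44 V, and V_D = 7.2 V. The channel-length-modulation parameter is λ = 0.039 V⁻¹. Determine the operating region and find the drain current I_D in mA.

V_GS = V_G − V_S = 4.67 − 1.44 = 3.23 V; V_DS = V_D − V_S = 7.2 − 1.44 = 5.76 V.
V_ov = V_GS − V_t = 3.23 − 1.4 = 1.83 V.
Since V_DS = 5.76 V ≥ V_ov = 1.83 V, the device is in saturation.
I_D = ½ k_n V_ov² (1 + λ V_DS) = 0.5 × 5.1 × 1.83² × (1 + 0.039 × 5.76) = 10.5 mA.

Saturation; I_D = 10.5 mA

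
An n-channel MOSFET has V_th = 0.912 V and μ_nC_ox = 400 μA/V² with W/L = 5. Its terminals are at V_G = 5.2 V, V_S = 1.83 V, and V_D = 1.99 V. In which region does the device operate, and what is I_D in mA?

Triode; I_D = 0.761 mA

V_GS = V_G − V_S = 5.2 − 1.83 = 3.37 V; V_DS = V_D − V_S = 1.99 − 1.83 = 0.16 V.
k_n = μ_nC_ox · (W/L) = 2 mA/V².
V_ov = V_GS − V_th = 3.37 − 0.912 = 2.46 V.
Since V_DS = 0.16 V < V_ov = 2.46 V, the device is in the triode region.
I_D = k_n [V_ov · V_DS − ½ V_DS²] = 2 × [2.46 × 0.16 − 0.5 × 0.16²] = 0.761 mA.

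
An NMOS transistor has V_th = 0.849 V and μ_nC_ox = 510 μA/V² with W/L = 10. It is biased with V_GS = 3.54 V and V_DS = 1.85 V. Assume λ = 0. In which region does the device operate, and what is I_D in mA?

Triode; I_D = 16.7 mA

k_n = μ_nC_ox · (W/L) = 5.1 mA/V².
V_ov = V_GS − V_th = 3.54 − 0.849 = 2.69 V.
Since V_DS = 1.85 V < V_ov = 2.69 V, the device is in the triode region.
I_D = k_n [V_ov · V_DS − ½ V_DS²] = 5.1 × [2.69 × 1.85 − 0.5 × 1.85²] = 16.7 mA.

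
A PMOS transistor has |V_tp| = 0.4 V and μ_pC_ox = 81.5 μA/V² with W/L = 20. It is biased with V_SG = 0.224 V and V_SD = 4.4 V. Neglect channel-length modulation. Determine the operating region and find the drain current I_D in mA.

V_SG = 0.224 V < |V_tp| = 0.4 V, so the transistor is in cutoff.

Cutoff; I_D = 0 mA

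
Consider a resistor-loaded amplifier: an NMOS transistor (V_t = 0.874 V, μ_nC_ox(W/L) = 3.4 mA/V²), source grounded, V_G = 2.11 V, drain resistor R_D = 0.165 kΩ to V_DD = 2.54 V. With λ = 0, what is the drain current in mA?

V_GS = V_G = 2.11 V, so V_ov = 2.11 − 0.874 = 1.24 V.
Assume saturation: I_D = ½ k_n V_ov² = 0.5 × 3.4 × 1.24² = 2.6 mA, giving V_DS = V_DD − I_D R_D = 2.54 − 2.6 × 0.165 = 2.11 V.
V_DS = 2.11 V ≥ V_ov = 1.24 V, confirming saturation.

I_D = 2.60 mA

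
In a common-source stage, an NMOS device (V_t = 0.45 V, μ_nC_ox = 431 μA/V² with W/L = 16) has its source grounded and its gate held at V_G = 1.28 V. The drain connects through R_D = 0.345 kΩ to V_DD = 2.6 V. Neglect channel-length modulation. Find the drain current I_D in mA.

V_GS = V_G = 1.28 V, so V_ov = 1.28 − 0.45 = 0.83 V.
k_n = μ_nC_ox · (W/L) = 6.896 mA/V².
Assume saturation: I_D = ½ k_n V_ov² = 0.5 × 6.896 × 0.83² = 2.38 mA, giving V_DS = V_DD − I_D R_D = 2.6 − 2.38 × 0.345 = 1.78 V.
V_DS = 1.78 V ≥ V_ov = 0.83 V, confirming saturation.

I_D = 2.38 mA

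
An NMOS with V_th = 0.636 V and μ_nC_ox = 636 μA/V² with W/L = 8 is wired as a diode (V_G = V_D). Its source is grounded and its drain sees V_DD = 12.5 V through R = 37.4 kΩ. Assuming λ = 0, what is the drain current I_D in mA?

With gate tied to drain, V_GS = V_DS ≥ V_GS − V_th, so the device is in saturation.
k_n = μ_nC_ox · (W/L) = 5.088 mA/V².
KCL at the drain: ½ k_n (V_GS − V_th)² = (V_DD − V_GS)/R.
Let x = V_GS − 0.636. Then 95.1 x² + x − 11.86 = 0, giving x = 0.348 V (positive root), so V_GS = 0.984 V.
I_D = (V_DD − V_GS)/R = (12.5 − 0.984) / 37.4 = 0.308 mA.

I_D = 0.308 mA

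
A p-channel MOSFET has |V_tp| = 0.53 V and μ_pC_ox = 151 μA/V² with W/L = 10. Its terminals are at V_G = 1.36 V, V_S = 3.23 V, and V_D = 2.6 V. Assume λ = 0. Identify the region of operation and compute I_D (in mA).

V_SG = V_S − V_G = 3.23 − 1.36 = 1.87 V; V_SD = V_S − V_D = 3.23 − 2.6 = 0.63 V.
k_p = μ_pC_ox · (W/L) = 1.51 mA/V².
V_ov = V_SG − |V_tp| = 1.87 − 0.53 = 1.34 V.
Since V_SD = 0.63 V < V_ov = 1.34 V, the device is in the triode region.
I_D = k_p [V_ov · V_SD − ½ V_SD²] = 1.51 × [1.34 × 0.63 − 0.5 × 0.63²] = 0.975 mA.

Triode; I_D = 0.975 mA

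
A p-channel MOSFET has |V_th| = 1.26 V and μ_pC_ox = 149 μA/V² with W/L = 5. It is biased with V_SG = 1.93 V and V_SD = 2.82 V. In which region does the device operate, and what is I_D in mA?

k_p = μ_pC_ox · (W/L) = 0.745 mA/V².
V_ov = V_SG − |V_th| = 1.93 − 1.26 = 0.67 V.
Since V_SD = 2.82 V ≥ V_ov = 0.67 V, the device is in saturation.
I_D = ½ k_p V_ov² = 0.5 × 0.745 × 0.67² = 0.167 mA.

Saturation; I_D = 0.167 mA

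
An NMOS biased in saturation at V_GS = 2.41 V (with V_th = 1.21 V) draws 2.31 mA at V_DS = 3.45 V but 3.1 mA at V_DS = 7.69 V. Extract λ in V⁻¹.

λ = 0.112 V⁻¹

With V_GS fixed, I_D ∝ (1 + λ V_DS) in saturation, so I_D2/I_D1 = (1 + λ V_DS2)/(1 + λ V_DS1).
3.1/2.31 = 1.342 = (1 + 7.69 λ)/(1 + 3.45 λ).
Solving: λ (I_D1 V_DS2 − I_D2 V_DS1) = I_D2 − I_D1, so λ = (3.1 − 2.31) / (2.31 × 7.69 − 3.1 × 3.45) = 0.79 / 7.07 = 0.112 V⁻¹.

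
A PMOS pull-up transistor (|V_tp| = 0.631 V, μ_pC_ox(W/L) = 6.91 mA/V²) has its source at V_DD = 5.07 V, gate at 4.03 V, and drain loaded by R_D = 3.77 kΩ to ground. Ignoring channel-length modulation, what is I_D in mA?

V_SG = V_DD − V_G = 5.07 − 4.03 = 1.04 V, so V_ov = 1.04 − 0.631 = 0.409 V.
Assume saturation: I_D = ½ k_p V_ov² = 0.5 × 6.91 × 0.409² = 0.578 mA, giving V_SD = V_DD − I_D R_D = 5.07 − 0.578 × 3.77 = 2.89 V.
V_SD = 2.89 V ≥ V_ov = 0.409 V, confirming saturation.

I_D = 0.578 mA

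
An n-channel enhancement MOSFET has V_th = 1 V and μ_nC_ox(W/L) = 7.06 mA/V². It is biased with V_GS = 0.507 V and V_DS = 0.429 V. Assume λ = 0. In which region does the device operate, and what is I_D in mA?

V_GS = 0.507 V < V_th = 1 V, so the transistor is in cutoff.

Cutoff; I_D = 0 mA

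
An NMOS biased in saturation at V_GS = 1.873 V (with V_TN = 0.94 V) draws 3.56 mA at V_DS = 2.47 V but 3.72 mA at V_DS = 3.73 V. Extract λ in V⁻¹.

With V_GS fixed, I_D ∝ (1 + λ V_DS) in saturation, so I_D2/I_D1 = (1 + λ V_DS2)/(1 + λ V_DS1).
3.72/3.56 = 1.045 = (1 + 3.73 λ)/(1 + 2.47 λ).
Solving: λ (I_D1 V_DS2 − I_D2 V_DS1) = I_D2 − I_D1, so λ = (3.72 − 3.56) / (3.56 × 3.73 − 3.72 × 2.47) = 0.16 / 4.09 = 0.0391 V⁻¹.

λ = 0.0391 V⁻¹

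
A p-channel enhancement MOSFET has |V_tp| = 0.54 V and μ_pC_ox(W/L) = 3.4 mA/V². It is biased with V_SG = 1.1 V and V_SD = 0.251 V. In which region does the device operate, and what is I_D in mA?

Triode; I_D = 0.371 mA

V_ov = V_SG − |V_tp| = 1.1 − 0.54 = 0.56 V.
Since V_SD = 0.251 V < V_ov = 0.56 V, the device is in the triode region.
I_D = k_p [V_ov · V_SD − ½ V_SD²] = 3.4 × [0.56 × 0.251 − 0.5 × 0.251²] = 0.371 mA.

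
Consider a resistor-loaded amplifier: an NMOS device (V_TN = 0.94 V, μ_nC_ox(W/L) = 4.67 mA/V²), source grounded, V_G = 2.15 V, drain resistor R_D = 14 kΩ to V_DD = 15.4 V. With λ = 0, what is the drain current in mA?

I_D = 1.08 mA

V_GS = V_G = 2.15 V, so V_ov = 2.15 − 0.94 = 1.21 V.
Assume saturation: I_D = ½ k_n V_ov² = 0.5 × 4.67 × 1.21² = 3.42 mA, giving V_DS = V_DD − I_D R_D = 15.4 − 3.42 × 14 = -32.5 V.
But -32.5 V < V_ov = 1.21 V, so the device is actually in triode.
In triode I_D = k_n[V_ov V_DS − ½ V_DS²] and I_D = (V_DD − V_DS)/R_D. Equating: 32.7 V_DS² − 80.11 V_DS + 15.4 = 0, giving V_DS = 0.21 V (the root below V_ov).
I_D = (15.4 − 0.21) / 14 = 1.08 mA.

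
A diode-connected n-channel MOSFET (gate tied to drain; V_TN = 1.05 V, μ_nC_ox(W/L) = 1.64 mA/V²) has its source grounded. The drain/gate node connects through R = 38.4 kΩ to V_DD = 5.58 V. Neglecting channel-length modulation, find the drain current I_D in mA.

With gate tied to drain, V_GS = V_DS ≥ V_GS − V_TN, so the device is in saturation.
KCL at the drain: ½ k_n (V_GS − V_TN)² = (V_DD − V_GS)/R.
Let x = V_GS − 1.05. Then 31.5 x² + x − 4.53 = 0, giving x = 0.364 V (positive root), so V_GS = 1.41 V.
I_D = (V_DD − V_GS)/R = (5.58 − 1.41) / 38.4 = 0.108 mA.

I_D = 0.108 mA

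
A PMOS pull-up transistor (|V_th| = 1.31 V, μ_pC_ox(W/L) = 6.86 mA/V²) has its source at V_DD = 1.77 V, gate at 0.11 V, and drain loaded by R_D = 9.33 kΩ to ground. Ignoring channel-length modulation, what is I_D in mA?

V_SG = V_DD − V_G = 1.77 − 0.11 = 1.66 V, so V_ov = 1.66 − 1.31 = 0.35 V.
Assume saturation: I_D = ½ k_p V_ov² = 0.5 × 6.86 × 0.35² = 0.42 mA, giving V_SD = V_DD − I_D R_D = 1.77 − 0.42 × 9.33 = -2.15 V.
But -2.15 V < V_ov = 0.35 V, so the device is actually in triode.
In triode I_D = k_p[V_ov V_SD − ½ V_SD²] and I_D = (V_DD − V_SD)/R_D. Equating: 32 V_SD² − 23.4 V_SD + 1.77 = 0, giving V_SD = 0.0857 V (the root below V_ov).
I_D = (1.77 − 0.0857) / 9.33 = 0.181 mA.

I_D = 0.181 mA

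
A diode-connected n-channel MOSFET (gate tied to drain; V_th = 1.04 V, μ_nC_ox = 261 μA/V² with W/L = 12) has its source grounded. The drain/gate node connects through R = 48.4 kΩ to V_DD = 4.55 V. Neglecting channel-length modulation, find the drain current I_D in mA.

I_D = 0.0682 mA

With gate tied to drain, V_GS = V_DS ≥ V_GS − V_th, so the device is in saturation.
k_n = μ_nC_ox · (W/L) = 3.132 mA/V².
KCL at the drain: ½ k_n (V_GS − V_th)² = (V_DD − V_GS)/R.
Let x = V_GS − 1.04. Then 75.8 x² + x − 3.51 = 0, giving x = 0.209 V (positive root), so V_GS = 1.25 V.
I_D = (V_DD − V_GS)/R = (4.55 − 1.25) / 48.4 = 0.0682 mA.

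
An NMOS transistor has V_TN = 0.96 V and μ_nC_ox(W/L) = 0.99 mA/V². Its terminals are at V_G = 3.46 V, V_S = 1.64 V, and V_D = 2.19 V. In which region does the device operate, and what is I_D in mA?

V_GS = V_G − V_S = 3.46 − 1.64 = 1.82 V; V_DS = V_D − V_S = 2.19 − 1.64 = 0.55 V.
V_ov = V_GS − V_TN = 1.82 − 0.96 = 0.86 V.
Since V_DS = 0.55 V < V_ov = 0.86 V, the device is in the triode region.
I_D = k_n [V_ov · V_DS − ½ V_DS²] = 0.99 × [0.86 × 0.55 − 0.5 × 0.55²] = 0.319 mA.

Triode; I_D = 0.319 mA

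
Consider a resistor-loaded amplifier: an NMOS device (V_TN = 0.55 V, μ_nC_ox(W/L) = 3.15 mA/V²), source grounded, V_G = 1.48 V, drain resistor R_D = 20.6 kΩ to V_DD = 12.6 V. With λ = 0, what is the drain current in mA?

V_GS = V_G = 1.48 V, so V_ov = 1.48 − 0.55 = 0.93 V.
Assume saturation: I_D = ½ k_n V_ov² = 0.5 × 3.15 × 0.93² = 1.36 mA, giving V_DS = V_DD − I_D R_D = 12.6 − 1.36 × 20.6 = -15.5 V.
But -15.5 V < V_ov = 0.93 V, so the device is actually in triode.
In triode I_D = k_n[V_ov V_DS − ½ V_DS²] and I_D = (V_DD − V_DS)/R_D. Equating: 32.4 V_DS² − 61.35 V_DS + 12.6 = 0, giving V_DS = 0.234 V (the root below V_ov).
I_D = (12.6 − 0.234) / 20.6 = 0.6 mA.

I_D = 0.600 mA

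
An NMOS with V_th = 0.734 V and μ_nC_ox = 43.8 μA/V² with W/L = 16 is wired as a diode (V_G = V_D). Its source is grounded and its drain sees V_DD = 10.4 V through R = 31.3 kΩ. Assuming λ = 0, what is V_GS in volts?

With gate tied to drain, V_GS = V_DS ≥ V_GS − V_th, so the device is in saturation.
k_n = μ_nC_ox · (W/L) = 0.7008 mA/V².
KCL at the drain: ½ k_n (V_GS − V_th)² = (V_DD − V_GS)/R.
Let x = V_GS − 0.734. Then 11 x² + x − 9.666 = 0, giving x = 0.894 V (positive root), so V_GS = 1.63 V.
I_D = (V_DD − V_GS)/R = (10.4 − 1.63) / 31.3 = 0.28 mA.

V_GS = 1.63 V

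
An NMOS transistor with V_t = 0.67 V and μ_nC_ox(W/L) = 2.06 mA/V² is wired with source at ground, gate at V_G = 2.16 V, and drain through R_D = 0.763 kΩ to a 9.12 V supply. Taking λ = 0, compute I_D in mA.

I_D = 2.29 mA

V_GS = V_G = 2.16 V, so V_ov = 2.16 − 0.67 = 1.49 V.
Assume saturation: I_D = ½ k_n V_ov² = 0.5 × 2.06 × 1.49² = 2.29 mA, giving V_DS = V_DD − I_D R_D = 9.12 − 2.29 × 0.763 = 7.38 V.
V_DS = 7.38 V ≥ V_ov = 1.49 V, confirming saturation.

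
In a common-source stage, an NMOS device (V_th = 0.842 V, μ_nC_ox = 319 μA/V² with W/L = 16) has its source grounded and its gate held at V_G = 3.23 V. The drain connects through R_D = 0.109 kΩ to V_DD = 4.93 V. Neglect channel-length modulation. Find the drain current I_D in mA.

V_GS = V_G = 3.23 V, so V_ov = 3.23 − 0.842 = 2.39 V.
k_n = μ_nC_ox · (W/L) = 5.104 mA/V².
Assume saturation: I_D = ½ k_n V_ov² = 0.5 × 5.104 × 2.39² = 14.6 mA, giving V_DS = V_DD − I_D R_D = 4.93 − 14.6 × 0.109 = 3.34 V.
V_DS = 3.34 V ≥ V_ov = 2.39 V, confirming saturation.

I_D = 14.6 mA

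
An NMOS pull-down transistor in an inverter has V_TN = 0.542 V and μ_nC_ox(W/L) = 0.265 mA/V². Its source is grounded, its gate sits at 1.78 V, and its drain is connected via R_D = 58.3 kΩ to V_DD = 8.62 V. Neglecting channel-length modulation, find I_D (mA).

V_GS = V_G = 1.78 V, so V_ov = 1.78 − 0.542 = 1.24 V.
Assume saturation: I_D = ½ k_n V_ov² = 0.5 × 0.265 × 1.24² = 0.203 mA, giving V_DS = V_DD − I_D R_D = 8.62 − 0.203 × 58.3 = -3.22 V.
But -3.22 V < V_ov = 1.24 V, so the device is actually in triode.
In triode I_D = k_n[V_ov V_DS − ½ V_DS²] and I_D = (V_DD − V_DS)/R_D. Equating: 7.72 V_DS² − 20.13 V_DS + 8.62 = 0, giving V_DS = 0.54 V (the root below V_ov).
I_D = (8.62 − 0.54) / 58.3 = 0.139 mA.

I_D = 0.139 mA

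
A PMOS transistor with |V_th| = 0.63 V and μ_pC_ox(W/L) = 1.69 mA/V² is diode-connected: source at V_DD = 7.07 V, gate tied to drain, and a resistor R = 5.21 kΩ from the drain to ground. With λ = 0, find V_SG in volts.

V_SG = 1.73 V

With gate tied to drain, V_SG = V_SD ≥ V_SG − |V_th|, so the device is in saturation.
KCL at the drain: ½ k_p (V_SG − |V_th|)² = (V_DD − V_SG)/R.
Let x = V_SG − 0.63. Then 4.4 x² + x − 6.44 = 0, giving x = 1.1 V (positive root), so V_SG = 1.73 V.
I_D = (V_DD − V_SG)/R = (7.07 − 1.73) / 5.21 = 1.02 mA.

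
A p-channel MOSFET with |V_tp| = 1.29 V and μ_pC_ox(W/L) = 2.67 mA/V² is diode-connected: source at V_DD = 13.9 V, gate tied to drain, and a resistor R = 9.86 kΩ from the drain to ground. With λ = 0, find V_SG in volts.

With gate tied to drain, V_SG = V_SD ≥ V_SG − |V_tp|, so the device is in saturation.
KCL at the drain: ½ k_p (V_SG − |V_tp|)² = (V_DD − V_SG)/R.
Let x = V_SG − 1.29. Then 13.2 x² + x − 12.61 = 0, giving x = 0.942 V (positive root), so V_SG = 2.23 V.
I_D = (V_DD − V_SG)/R = (13.9 − 2.23) / 9.86 = 1.18 mA.

V_SG = 2.23 V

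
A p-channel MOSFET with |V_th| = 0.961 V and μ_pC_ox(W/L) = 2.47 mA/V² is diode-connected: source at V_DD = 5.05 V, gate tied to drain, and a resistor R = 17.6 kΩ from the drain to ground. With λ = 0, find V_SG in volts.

V_SG = 1.37 V

With gate tied to drain, V_SG = V_SD ≥ V_SG − |V_th|, so the device is in saturation.
KCL at the drain: ½ k_p (V_SG − |V_th|)² = (V_DD − V_SG)/R.
Let x = V_SG − 0.961. Then 21.7 x² + x − 4.089 = 0, giving x = 0.411 V (positive root), so V_SG = 1.37 V.
I_D = (V_DD − V_SG)/R = (5.05 − 1.37) / 17.6 = 0.209 mA.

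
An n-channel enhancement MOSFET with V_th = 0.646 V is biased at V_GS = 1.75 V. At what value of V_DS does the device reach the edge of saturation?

V_DS,sat = 1.10 V

The boundary between triode and saturation is V_DS = V_GS − V_th = V_ov.
V_ov = 1.75 − 0.646 = 1.1 V.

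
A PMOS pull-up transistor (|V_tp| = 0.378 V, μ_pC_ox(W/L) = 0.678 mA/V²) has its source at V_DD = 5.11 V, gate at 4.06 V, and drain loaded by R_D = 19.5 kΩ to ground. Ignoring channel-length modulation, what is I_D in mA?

I_D = 0.153 mA

V_SG = V_DD − V_G = 5.11 − 4.06 = 1.05 V, so V_ov = 1.05 − 0.378 = 0.672 V.
Assume saturation: I_D = ½ k_p V_ov² = 0.5 × 0.678 × 0.672² = 0.153 mA, giving V_SD = V_DD − I_D R_D = 5.11 − 0.153 × 19.5 = 2.12 V.
V_SD = 2.12 V ≥ V_ov = 0.672 V, confirming saturation.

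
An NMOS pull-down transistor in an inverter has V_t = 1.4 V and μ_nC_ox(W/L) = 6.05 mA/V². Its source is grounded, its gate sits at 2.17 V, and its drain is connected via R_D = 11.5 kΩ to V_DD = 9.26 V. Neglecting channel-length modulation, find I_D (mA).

V_GS = V_G = 2.17 V, so V_ov = 2.17 − 1.4 = 0.77 V.
Assume saturation: I_D = ½ k_n V_ov² = 0.5 × 6.05 × 0.77² = 1.79 mA, giving V_DS = V_DD − I_D R_D = 9.26 − 1.79 × 11.5 = -11.4 V.
But -11.4 V < V_ov = 0.77 V, so the device is actually in triode.
In triode I_D = k_n[V_ov V_DS − ½ V_DS²] and I_D = (V_DD − V_DS)/R_D. Equating: 34.8 V_DS² − 54.57 V_DS + 9.26 = 0, giving V_DS = 0.194 V (the root below V_ov).
I_D = (9.26 − 0.194) / 11.5 = 0.788 mA.

I_D = 0.788 mA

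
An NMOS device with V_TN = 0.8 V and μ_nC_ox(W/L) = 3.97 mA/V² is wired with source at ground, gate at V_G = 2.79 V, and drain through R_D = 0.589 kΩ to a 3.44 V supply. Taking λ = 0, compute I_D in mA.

V_GS = V_G = 2.79 V, so V_ov = 2.79 − 0.8 = 1.99 V.
Assume saturation: I_D = ½ k_n V_ov² = 0.5 × 3.97 × 1.99² = 7.86 mA, giving V_DS = V_DD − I_D R_D = 3.44 − 7.86 × 0.589 = -1.19 V.
But -1.19 V < V_ov = 1.99 V, so the device is actually in triode.
In triode I_D = k_n[V_ov V_DS − ½ V_DS²] and I_D = (V_DD − V_DS)/R_D. Equating: 1.17 V_DS² − 5.653 V_DS + 3.44 = 0, giving V_DS = 0.714 V (the root below V_ov).
I_D = (3.44 − 0.714) / 0.589 = 4.63 mA.

I_D = 4.63 mA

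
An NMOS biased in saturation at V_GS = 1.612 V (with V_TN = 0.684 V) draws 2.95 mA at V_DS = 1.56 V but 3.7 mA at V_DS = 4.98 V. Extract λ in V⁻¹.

λ = 0.0841 V⁻¹

With V_GS fixed, I_D ∝ (1 + λ V_DS) in saturation, so I_D2/I_D1 = (1 + λ V_DS2)/(1 + λ V_DS1).
3.7/2.95 = 1.254 = (1 + 4.98 λ)/(1 + 1.56 λ).
Solving: λ (I_D1 V_DS2 − I_D2 V_DS1) = I_D2 − I_D1, so λ = (3.7 − 2.95) / (2.95 × 4.98 − 3.7 × 1.56) = 0.75 / 8.92 = 0.0841 V⁻¹.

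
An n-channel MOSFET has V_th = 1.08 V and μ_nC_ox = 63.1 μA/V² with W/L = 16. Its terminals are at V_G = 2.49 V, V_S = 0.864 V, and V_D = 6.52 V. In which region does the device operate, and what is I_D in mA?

V_GS = V_G − V_S = 2.49 − 0.864 = 1.63 V; V_DS = V_D − V_S = 6.52 − 0.864 = 5.66 V.
k_n = μ_nC_ox · (W/L) = 1.01 mA/V².
V_ov = V_GS − V_th = 1.63 − 1.08 = 0.546 V.
Since V_DS = 5.66 V ≥ V_ov = 0.546 V, the device is in saturation.
I_D = ½ k_n V_ov² = 0.5 × 1.01 × 0.546² = 0.15 mA.

Saturation; I_D = 0.150 mA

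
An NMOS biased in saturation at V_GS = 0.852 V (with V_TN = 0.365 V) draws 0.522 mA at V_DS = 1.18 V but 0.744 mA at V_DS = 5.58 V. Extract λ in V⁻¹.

With V_GS fixed, I_D ∝ (1 + λ V_DS) in saturation, so I_D2/I_D1 = (1 + λ V_DS2)/(1 + λ V_DS1).
0.744/0.522 = 1.425 = (1 + 5.58 λ)/(1 + 1.18 λ).
Solving: λ (I_D1 V_DS2 − I_D2 V_DS1) = I_D2 − I_D1, so λ = (0.744 − 0.522) / (0.522 × 5.58 − 0.744 × 1.18) = 0.222 / 2.03 = 0.109 V⁻¹.

λ = 0.109 V⁻¹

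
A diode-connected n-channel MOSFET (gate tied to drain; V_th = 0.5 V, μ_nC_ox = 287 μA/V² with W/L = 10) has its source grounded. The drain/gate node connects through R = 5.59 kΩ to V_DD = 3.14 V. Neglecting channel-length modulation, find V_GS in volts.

V_GS = 1.01 V

With gate tied to drain, V_GS = V_DS ≥ V_GS − V_th, so the device is in saturation.
k_n = μ_nC_ox · (W/L) = 2.87 mA/V².
KCL at the drain: ½ k_n (V_GS − V_th)² = (V_DD − V_GS)/R.
Let x = V_GS − 0.5. Then 8.02 x² + x − 2.64 = 0, giving x = 0.515 V (positive root), so V_GS = 1.01 V.
I_D = (V_DD − V_GS)/R = (3.14 − 1.01) / 5.59 = 0.38 mA.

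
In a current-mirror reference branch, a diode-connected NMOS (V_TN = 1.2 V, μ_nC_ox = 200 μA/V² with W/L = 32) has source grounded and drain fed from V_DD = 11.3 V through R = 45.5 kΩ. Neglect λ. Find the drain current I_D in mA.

With gate tied to drain, V_GS = V_DS ≥ V_GS − V_TN, so the device is in saturation.
k_n = μ_nC_ox · (W/L) = 6.4 mA/V².
KCL at the drain: ½ k_n (V_GS − V_TN)² = (V_DD − V_GS)/R.
Let x = V_GS − 1.2. Then 146 x² + x − 10.1 = 0, giving x = 0.26 V (positive root), so V_GS = 1.46 V.
I_D = (V_DD − V_GS)/R = (11.3 − 1.46) / 45.5 = 0.216 mA.

I_D = 0.216 mA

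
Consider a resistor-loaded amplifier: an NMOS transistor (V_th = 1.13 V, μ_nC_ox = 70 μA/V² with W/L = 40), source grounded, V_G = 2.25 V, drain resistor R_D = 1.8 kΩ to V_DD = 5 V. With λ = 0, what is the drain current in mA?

I_D = 1.76 mA

V_GS = V_G = 2.25 V, so V_ov = 2.25 − 1.13 = 1.12 V.
k_n = μ_nC_ox · (W/L) = 2.8 mA/V².
Assume saturation: I_D = ½ k_n V_ov² = 0.5 × 2.8 × 1.12² = 1.76 mA, giving V_DS = V_DD − I_D R_D = 5 − 1.76 × 1.8 = 1.84 V.
V_DS = 1.84 V ≥ V_ov = 1.12 V, confirming saturation.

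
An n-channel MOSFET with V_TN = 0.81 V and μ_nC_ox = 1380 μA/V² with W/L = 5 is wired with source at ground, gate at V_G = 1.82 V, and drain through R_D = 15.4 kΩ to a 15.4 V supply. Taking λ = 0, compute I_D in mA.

V_GS = V_G = 1.82 V, so V_ov = 1.82 − 0.81 = 1.01 V.
k_n = μ_nC_ox · (W/L) = 6.9 mA/V².
Assume saturation: I_D = ½ k_n V_ov² = 0.5 × 6.9 × 1.01² = 3.52 mA, giving V_DS = V_DD − I_D R_D = 15.4 − 3.52 × 15.4 = -38.8 V.
But -38.8 V < V_ov = 1.01 V, so the device is actually in triode.
In triode I_D = k_n[V_ov V_DS − ½ V_DS²] and I_D = (V_DD − V_DS)/R_D. Equating: 53.1 V_DS² − 108.3 V_DS + 15.4 = 0, giving V_DS = 0.154 V (the root below V_ov).
I_D = (15.4 − 0.154) / 15.4 = 0.99 mA.

I_D = 0.990 mA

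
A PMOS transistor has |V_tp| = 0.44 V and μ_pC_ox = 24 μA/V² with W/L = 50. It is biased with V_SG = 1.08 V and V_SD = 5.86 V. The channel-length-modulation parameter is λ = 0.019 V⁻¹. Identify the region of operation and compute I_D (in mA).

Saturation; I_D = 0.273 mA

k_p = μ_pC_ox · (W/L) = 1.2 mA/V².
V_ov = V_SG − |V_tp| = 1.08 − 0.44 = 0.64 V.
Since V_SD = 5.86 V ≥ V_ov = 0.64 V, the device is in saturation.
I_D = ½ k_p V_ov² (1 + λ V_SD) = 0.5 × 1.2 × 0.64² × (1 + 0.019 × 5.86) = 0.273 mA.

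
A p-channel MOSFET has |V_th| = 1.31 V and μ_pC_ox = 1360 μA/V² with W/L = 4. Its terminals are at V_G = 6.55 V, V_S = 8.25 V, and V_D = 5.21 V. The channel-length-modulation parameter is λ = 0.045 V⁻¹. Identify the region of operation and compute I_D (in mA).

V_SG = V_S − V_G = 8.25 − 6.55 = 1.7 V; V_SD = V_S − V_D = 8.25 − 5.21 = 3.04 V.
k_p = μ_pC_ox · (W/L) = 5.44 mA/V².
V_ov = V_SG − |V_th| = 1.7 − 1.31 = 0.39 V.
Since V_SD = 3.04 V ≥ V_ov = 0.39 V, the device is in saturation.
I_D = ½ k_p V_ov² (1 + λ V_SD) = 0.5 × 5.44 × 0.39² × (1 + 0.045 × 3.04) = 0.47 mA.

Saturation; I_D = 0.470 mA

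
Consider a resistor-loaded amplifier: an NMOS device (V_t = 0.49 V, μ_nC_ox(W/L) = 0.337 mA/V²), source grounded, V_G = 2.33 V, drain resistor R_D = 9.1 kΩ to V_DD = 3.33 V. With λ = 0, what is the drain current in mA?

V_GS = V_G = 2.33 V, so V_ov = 2.33 − 0.49 = 1.84 V.
Assume saturation: I_D = ½ k_n V_ov² = 0.5 × 0.337 × 1.84² = 0.57 mA, giving V_DS = V_DD − I_D R_D = 3.33 − 0.57 × 9.1 = -1.86 V.
But -1.86 V < V_ov = 1.84 V, so the device is actually in triode.
In triode I_D = k_n[V_ov V_DS − ½ V_DS²] and I_D = (V_DD − V_DS)/R_D. Equating: 1.53 V_DS² − 6.643 V_DS + 3.33 = 0, giving V_DS = 0.579 V (the root below V_ov).
I_D = (3.33 − 0.579) / 9.1 = 0.302 mA.

I_D = 0.302 mA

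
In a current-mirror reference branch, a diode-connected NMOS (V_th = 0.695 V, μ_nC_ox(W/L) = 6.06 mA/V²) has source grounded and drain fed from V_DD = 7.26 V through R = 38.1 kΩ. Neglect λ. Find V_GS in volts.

V_GS = 0.929 V

With gate tied to drain, V_GS = V_DS ≥ V_GS − V_th, so the device is in saturation.
KCL at the drain: ½ k_n (V_GS − V_th)² = (V_DD − V_GS)/R.
Let x = V_GS − 0.695. Then 115 x² + x − 6.565 = 0, giving x = 0.234 V (positive root), so V_GS = 0.929 V.
I_D = (V_DD − V_GS)/R = (7.26 − 0.929) / 38.1 = 0.166 mA.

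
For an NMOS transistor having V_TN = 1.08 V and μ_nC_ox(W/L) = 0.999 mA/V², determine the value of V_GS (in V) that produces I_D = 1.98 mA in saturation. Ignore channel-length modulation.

V_GS = 3.07 V

In saturation I_D = ½ k_n (V_GS − V_TN)², so V_GS − V_TN = √(2 I_D / k_n) = √(2 × 1.98 / 0.999) = 1.99 V.
V_GS = 1.08 + 1.99 = 3.07 V.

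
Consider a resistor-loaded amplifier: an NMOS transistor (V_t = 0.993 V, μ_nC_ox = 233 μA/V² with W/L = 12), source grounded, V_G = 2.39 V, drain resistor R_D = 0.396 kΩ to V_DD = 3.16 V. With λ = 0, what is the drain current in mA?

I_D = 2.73 mA

V_GS = V_G = 2.39 V, so V_ov = 2.39 − 0.993 = 1.4 V.
k_n = μ_nC_ox · (W/L) = 2.796 mA/V².
Assume saturation: I_D = ½ k_n V_ov² = 0.5 × 2.796 × 1.4² = 2.73 mA, giving V_DS = V_DD − I_D R_D = 3.16 − 2.73 × 0.396 = 2.08 V.
V_DS = 2.08 V ≥ V_ov = 1.4 V, confirming saturation.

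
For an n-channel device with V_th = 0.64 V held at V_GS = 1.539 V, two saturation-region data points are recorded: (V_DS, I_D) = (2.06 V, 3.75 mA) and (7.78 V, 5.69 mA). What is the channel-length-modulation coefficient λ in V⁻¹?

With V_GS fixed, I_D ∝ (1 + λ V_DS) in saturation, so I_D2/I_D1 = (1 + λ V_DS2)/(1 + λ V_DS1).
5.69/3.75 = 1.517 = (1 + 7.78 λ)/(1 + 2.06 λ).
Solving: λ (I_D1 V_DS2 − I_D2 V_DS1) = I_D2 − I_D1, so λ = (5.69 − 3.75) / (3.75 × 7.78 − 5.69 × 2.06) = 1.94 / 17.5 = 0.111 V⁻¹.

λ = 0.111 V⁻¹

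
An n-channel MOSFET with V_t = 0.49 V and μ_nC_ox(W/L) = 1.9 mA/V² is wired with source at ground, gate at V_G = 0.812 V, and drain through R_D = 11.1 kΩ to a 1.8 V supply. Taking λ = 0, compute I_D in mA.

V_GS = V_G = 0.812 V, so V_ov = 0.812 − 0.49 = 0.322 V.
Assume saturation: I_D = ½ k_n V_ov² = 0.5 × 1.9 × 0.322² = 0.0985 mA, giving V_DS = V_DD − I_D R_D = 1.8 − 0.0985 × 11.1 = 0.707 V.
V_DS = 0.707 V ≥ V_ov = 0.322 V, confirming saturation.

I_D = 0.0985 mA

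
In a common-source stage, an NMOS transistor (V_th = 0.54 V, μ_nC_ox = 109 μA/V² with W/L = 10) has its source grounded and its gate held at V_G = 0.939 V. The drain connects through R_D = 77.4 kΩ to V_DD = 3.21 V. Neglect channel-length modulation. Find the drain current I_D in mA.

I_D = 0.0401 mA

V_GS = V_G = 0.939 V, so V_ov = 0.939 − 0.54 = 0.399 V.
k_n = μ_nC_ox · (W/L) = 1.09 mA/V².
Assume saturation: I_D = ½ k_n V_ov² = 0.5 × 1.09 × 0.399² = 0.0868 mA, giving V_DS = V_DD − I_D R_D = 3.21 − 0.0868 × 77.4 = -3.51 V.
But -3.51 V < V_ov = 0.399 V, so the device is actually in triode.
In triode I_D = k_n[V_ov V_DS − ½ V_DS²] and I_D = (V_DD − V_DS)/R_D. Equating: 42.2 V_DS² − 34.66 V_DS + 3.21 = 0, giving V_DS = 0.106 V (the root below V_ov).
I_D = (3.21 − 0.106) / 77.4 = 0.0401 mA.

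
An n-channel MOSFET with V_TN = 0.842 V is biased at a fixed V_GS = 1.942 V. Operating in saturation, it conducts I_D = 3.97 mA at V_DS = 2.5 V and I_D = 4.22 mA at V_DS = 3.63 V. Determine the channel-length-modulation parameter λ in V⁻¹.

λ = 0.0647 V⁻¹

With V_GS fixed, I_D ∝ (1 + λ V_DS) in saturation, so I_D2/I_D1 = (1 + λ V_DS2)/(1 + λ V_DS1).
4.22/3.97 = 1.063 = (1 + 3.63 λ)/(1 + 2.5 λ).
Solving: λ (I_D1 V_DS2 − I_D2 V_DS1) = I_D2 − I_D1, so λ = (4.22 − 3.97) / (3.97 × 3.63 − 4.22 × 2.5) = 0.25 / 3.86 = 0.0647 V⁻¹.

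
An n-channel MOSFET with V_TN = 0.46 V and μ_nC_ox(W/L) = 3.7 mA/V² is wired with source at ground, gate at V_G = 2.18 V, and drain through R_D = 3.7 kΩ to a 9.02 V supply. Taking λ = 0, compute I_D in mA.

I_D = 2.33 mA

V_GS = V_G = 2.18 V, so V_ov = 2.18 − 0.46 = 1.72 V.
Assume saturation: I_D = ½ k_n V_ov² = 0.5 × 3.7 × 1.72² = 5.47 mA, giving V_DS = V_DD − I_D R_D = 9.02 − 5.47 × 3.7 = -11.2 V.
But -11.2 V < V_ov = 1.72 V, so the device is actually in triode.
In triode I_D = k_n[V_ov V_DS − ½ V_DS²] and I_D = (V_DD − V_DS)/R_D. Equating: 6.85 V_DS² − 24.55 V_DS + 9.02 = 0, giving V_DS = 0.416 V (the root below V_ov).
I_D = (9.02 − 0.416) / 3.7 = 2.33 mA.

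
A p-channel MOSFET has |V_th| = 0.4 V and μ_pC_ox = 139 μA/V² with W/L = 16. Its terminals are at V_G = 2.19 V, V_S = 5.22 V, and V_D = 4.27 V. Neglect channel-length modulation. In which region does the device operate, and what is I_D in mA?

V_SG = V_S − V_G = 5.22 − 2.19 = 3.03 V; V_SD = V_S − V_D = 5.22 − 4.27 = 0.95 V.
k_p = μ_pC_ox · (W/L) = 2.224 mA/V².
V_ov = V_SG − |V_th| = 3.03 − 0.4 = 2.63 V.
Since V_SD = 0.95 V < V_ov = 2.63 V, the device is in the triode region.
I_D = k_p [V_ov · V_SD − ½ V_SD²] = 2.224 × [2.63 × 0.95 − 0.5 × 0.95²] = 4.55 mA.

Triode; I_D = 4.55 mA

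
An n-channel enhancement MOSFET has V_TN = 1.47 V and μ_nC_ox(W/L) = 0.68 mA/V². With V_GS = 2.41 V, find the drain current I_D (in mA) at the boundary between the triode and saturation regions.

At the boundary V_DS = V_ov = V_GS − V_TN = 2.41 − 1.47 = 0.94 V.
I_D = ½ k_n V_ov² = 0.5 × 0.68 × 0.94² = 0.3 mA.

I_D = 0.300 mA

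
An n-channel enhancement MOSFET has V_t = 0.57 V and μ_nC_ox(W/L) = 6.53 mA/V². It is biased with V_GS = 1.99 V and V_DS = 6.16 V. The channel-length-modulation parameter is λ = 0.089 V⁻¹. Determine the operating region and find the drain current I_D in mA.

V_ov = V_GS − V_t = 1.99 − 0.57 = 1.42 V.
Since V_DS = 6.16 V ≥ V_ov = 1.42 V, the device is in saturation.
I_D = ½ k_n V_ov² (1 + λ V_DS) = 0.5 × 6.53 × 1.42² × (1 + 0.089 × 6.16) = 10.2 mA.

Saturation; I_D = 10.2 mA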